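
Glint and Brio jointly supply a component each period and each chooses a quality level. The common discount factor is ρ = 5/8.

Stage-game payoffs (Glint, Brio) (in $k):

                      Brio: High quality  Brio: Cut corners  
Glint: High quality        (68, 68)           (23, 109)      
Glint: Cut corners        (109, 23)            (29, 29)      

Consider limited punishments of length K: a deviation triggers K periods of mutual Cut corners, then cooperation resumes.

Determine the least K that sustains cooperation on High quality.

3

IC: ρ(1−ρ^K)/(1−ρ) ≥ (109−68)/(68−29) = 41/39.
With ρ = 5/8: need 1 − ρ^K ≥ 41/39·(1−5/8)/(5/8), i.e. ρ^K ≤ 0.3692.
Since (5/8)^2 = 0.3906 and (5/8)^3 = 0.2441, the smallest such K is 3.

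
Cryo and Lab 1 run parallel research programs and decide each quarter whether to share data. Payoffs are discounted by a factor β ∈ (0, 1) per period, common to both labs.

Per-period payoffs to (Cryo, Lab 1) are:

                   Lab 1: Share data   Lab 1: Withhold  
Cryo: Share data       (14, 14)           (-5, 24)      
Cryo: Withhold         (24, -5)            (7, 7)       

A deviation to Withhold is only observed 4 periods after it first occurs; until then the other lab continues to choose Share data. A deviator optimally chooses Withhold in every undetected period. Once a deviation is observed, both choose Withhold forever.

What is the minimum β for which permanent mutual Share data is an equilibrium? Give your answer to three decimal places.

The best deviation is to choose Withhold for all 4 undetected periods, earning 24 each, then 7 forever once detected.
Deviation value: 24(1−β^4)/(1−β) + 7β^4/(1−β); cooperation value: 14/(1−β).
IC: 14 ≥ 24(1−β^4) + 7β^4 = 24 − 17β^4.
So β^4 ≥ 10/17, giving β ≥ (10/17)^(1/4) ≈ 0.876.

0.876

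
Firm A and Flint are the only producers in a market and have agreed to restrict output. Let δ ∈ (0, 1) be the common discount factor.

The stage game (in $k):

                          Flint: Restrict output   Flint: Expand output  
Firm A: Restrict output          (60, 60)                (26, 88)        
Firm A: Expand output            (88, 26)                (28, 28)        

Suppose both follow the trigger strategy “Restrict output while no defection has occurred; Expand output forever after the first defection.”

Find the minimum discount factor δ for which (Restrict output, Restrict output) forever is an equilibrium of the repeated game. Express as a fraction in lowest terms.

Under grim trigger the critical discount factor is (T−C)/(T−P) with T = 88, C = 60, P = 28.
δ* = (88−60)/(88−28) = 28/60 = 7/15.

7/15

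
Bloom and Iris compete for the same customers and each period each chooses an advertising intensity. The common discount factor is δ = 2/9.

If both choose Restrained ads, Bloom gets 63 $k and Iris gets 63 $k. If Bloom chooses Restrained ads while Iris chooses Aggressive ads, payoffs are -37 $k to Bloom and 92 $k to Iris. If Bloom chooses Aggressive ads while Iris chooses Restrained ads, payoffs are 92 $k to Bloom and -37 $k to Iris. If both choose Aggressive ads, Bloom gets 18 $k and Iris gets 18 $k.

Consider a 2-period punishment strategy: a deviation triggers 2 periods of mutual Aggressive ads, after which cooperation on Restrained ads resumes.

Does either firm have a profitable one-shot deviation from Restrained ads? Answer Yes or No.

A one-shot deviation gives 92 now, then 18 for 2 periods, then back to 63.
Gain from deviating: (92−63) today; loss: (63−18) in each of the next 2 periods.
No-deviation condition: (63−18)(δ+…+δ^2) ≥ 92−63, i.e. δ+…+δ^2 ≥ 29/45.
At δ = 2/9: δ+…+δ^2 = 0.2716 < 0.6444.
So cooperation is not sustainable.

Yes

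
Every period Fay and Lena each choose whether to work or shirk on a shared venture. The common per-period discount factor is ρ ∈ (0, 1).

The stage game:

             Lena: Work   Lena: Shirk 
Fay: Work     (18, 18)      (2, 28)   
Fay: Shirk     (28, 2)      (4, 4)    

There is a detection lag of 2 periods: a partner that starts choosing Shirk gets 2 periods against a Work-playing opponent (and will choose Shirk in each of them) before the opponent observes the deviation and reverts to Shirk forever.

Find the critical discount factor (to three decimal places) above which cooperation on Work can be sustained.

Deviating for the 2 undetected periods gains 28−18 = 10 per period over cooperation, then loses 18−4 = 14 per period forever once punishment starts.
Gain: 10(1 + ρ + … + ρ^1); loss: 14·ρ^2/(1−ρ).
No profitable deviation ⇔ 10(1−ρ^2) ≤ 14·ρ^2, i.e. ρ^2 ≥ 10/(10+14) = 5/12.
Hence ρ ≥ (5/12)^(1/2) ≈ 0.645.

0.645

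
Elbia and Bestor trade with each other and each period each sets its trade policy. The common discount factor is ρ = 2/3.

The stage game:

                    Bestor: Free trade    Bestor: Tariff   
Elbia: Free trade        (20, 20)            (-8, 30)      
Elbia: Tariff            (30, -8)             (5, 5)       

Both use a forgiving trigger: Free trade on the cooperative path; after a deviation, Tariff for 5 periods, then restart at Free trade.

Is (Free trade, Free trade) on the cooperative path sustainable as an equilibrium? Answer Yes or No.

A one-shot deviation gives 30 now, then 5 for 5 periods, then back to 20.
Gain from deviating: (30−20) today; loss: (20−5) in each of the next 5 periods.
No-deviation condition: (20−5)(ρ+…+ρ^5) ≥ 30−20, i.e. ρ+…+ρ^5 ≥ 2/3.
At ρ = 2/3: ρ+…+ρ^5 = 1.7366 ≥ 0.6667.
So cooperation is sustainable.

Yes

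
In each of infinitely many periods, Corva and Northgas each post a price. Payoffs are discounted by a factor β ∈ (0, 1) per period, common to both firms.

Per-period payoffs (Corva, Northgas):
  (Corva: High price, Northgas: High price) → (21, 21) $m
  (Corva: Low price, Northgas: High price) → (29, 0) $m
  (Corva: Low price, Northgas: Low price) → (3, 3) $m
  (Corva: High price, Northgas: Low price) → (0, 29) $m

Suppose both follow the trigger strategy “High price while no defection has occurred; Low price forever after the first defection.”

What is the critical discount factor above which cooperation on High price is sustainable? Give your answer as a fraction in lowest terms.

21/(1−β) ≥ 29 + 3β/(1−β)
21 ≥ 29 − 26β
β ≥ 8/26 = 4/13.

4/13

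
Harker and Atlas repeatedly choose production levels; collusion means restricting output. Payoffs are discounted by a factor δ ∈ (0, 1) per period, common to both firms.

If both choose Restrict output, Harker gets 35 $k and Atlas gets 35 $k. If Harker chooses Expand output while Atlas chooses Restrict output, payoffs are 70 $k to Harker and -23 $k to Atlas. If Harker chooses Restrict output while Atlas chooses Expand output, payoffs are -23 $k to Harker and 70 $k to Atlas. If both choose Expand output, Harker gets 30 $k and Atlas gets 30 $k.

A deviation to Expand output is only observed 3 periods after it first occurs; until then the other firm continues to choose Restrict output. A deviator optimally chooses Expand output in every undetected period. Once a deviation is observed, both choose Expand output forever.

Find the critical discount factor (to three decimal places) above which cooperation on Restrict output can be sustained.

Deviating for the 3 undetected periods gains 70−35 = 35 per period over cooperation, then loses 35−30 = 5 per period forever once punishment starts.
Gain: 35(1 + δ + … + δ^2); loss: 5·δ^3/(1−δ).
No profitable deviation ⇔ 35(1−δ^3) ≤ 5·δ^3, i.e. δ^3 ≥ 35/(35+5) = 7/8.
Hence δ ≥ (7/8)^(1/3) ≈ 0.956.

0.956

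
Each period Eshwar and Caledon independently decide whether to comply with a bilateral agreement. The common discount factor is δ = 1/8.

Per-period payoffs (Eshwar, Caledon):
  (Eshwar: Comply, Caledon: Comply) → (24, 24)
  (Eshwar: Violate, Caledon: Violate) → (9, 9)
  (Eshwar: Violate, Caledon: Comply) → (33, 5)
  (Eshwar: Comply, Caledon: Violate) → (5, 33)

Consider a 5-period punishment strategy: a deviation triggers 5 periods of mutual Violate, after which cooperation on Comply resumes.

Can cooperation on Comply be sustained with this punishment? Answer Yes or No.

No

Comparing payoff streams over the 6 periods until play realigns: cooperate → 24(1+δ+…+δ^5); deviate → 33 + 9(δ+…+δ^5).
Cooperation is sustained iff (24−9)(δ+…+δ^5) ≥ 33−24.
δ+…+δ^5 = 1/8·(1−(1/8)^5)/(1−1/8) = 0.1429, and (33−24)/(24−9) = 0.6000.
0.1429 < 0.6000, so cooperation is not sustainable.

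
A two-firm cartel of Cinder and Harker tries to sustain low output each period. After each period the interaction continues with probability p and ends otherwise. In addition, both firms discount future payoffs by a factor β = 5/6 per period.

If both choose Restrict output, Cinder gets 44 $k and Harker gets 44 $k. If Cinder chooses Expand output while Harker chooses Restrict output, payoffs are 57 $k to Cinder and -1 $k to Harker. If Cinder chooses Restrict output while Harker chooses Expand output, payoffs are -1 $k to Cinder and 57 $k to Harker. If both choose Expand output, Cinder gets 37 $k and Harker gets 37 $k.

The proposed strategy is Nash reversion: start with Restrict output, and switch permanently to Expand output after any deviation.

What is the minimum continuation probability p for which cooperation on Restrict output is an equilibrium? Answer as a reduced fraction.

With continuation probability p and discount β, the effective per-period discount factor is βp.
Grim-trigger IC: βp ≥ (57−44)/(57−37) = 13/20.
So p ≥ (13/20)/(5/6) = 39/50.

39/50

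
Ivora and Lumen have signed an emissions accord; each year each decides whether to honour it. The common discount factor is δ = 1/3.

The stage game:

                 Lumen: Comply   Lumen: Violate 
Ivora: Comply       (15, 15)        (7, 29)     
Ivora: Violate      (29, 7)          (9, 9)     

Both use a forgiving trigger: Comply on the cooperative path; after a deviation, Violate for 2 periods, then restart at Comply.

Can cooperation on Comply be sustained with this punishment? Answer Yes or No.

Comparing payoff streams over the 3 periods until play realigns: cooperate → 15(1+δ+…+δ^2); deviate → 29 + 9(δ+…+δ^2).
Cooperation is sustained iff (15−9)(δ+…+δ^2) ≥ 29−15.
δ+…+δ^2 = 1/3·(1−(1/3)^2)/(1−1/3) = 0.4444, and (29−15)/(15−9) = 2.3333.
0.4444 < 2.3333, so cooperation is not sustainable.

No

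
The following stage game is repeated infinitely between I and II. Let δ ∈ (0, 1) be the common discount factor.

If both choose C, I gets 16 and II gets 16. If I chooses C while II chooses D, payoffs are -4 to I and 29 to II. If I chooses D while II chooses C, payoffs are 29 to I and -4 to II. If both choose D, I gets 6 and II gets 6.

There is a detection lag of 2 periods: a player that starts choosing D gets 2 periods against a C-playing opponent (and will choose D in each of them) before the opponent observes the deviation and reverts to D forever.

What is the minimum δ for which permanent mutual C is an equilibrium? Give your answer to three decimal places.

A deviator earns 29 for 2 periods, then 6 forever; cooperating earns 16 forever. Multiplying the IC by (1−δ):
16 ≥ 29(1−δ^2) + 6δ^2, so 23·δ^2 ≥ 13 and δ^2 ≥ 13/23.
δ ≥ (13/23)^(1/2) ≈ 0.752.

0.752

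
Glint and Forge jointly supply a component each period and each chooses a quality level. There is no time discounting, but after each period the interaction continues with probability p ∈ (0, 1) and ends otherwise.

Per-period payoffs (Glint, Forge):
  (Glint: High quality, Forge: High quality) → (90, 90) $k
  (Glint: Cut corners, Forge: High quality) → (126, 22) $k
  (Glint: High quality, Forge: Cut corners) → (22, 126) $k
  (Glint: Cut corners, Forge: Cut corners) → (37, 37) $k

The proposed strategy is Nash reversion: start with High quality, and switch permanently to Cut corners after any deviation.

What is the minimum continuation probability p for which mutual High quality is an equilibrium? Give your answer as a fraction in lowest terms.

36/89

Expected cooperation value is 90 + p·90 + p²·90 + … = 90/(1−p); deviation gives 126 + p·37/(1−p).
90 ≥ 126(1−p) + 37p ⇒ 89p ≥ 36 ⇒ p ≥ 36/89.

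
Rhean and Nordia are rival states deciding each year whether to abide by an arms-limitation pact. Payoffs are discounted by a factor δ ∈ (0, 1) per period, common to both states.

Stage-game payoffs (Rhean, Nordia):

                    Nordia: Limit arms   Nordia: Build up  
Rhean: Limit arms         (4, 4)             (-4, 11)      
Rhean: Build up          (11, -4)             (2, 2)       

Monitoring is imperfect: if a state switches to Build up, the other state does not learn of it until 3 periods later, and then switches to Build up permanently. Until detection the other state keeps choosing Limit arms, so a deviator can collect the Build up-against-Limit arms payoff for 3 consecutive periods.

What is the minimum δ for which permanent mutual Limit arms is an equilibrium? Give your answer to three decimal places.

0.920

Deviating for the 3 undetected periods gains 11−4 = 7 per period over cooperation, then loses 4−2 = 2 per period forever once punishment starts.
Gain: 7(1 + δ + … + δ^2); loss: 2·δ^3/(1−δ).
No profitable deviation ⇔ 7(1−δ^3) ≤ 2·δ^3, i.e. δ^3 ≥ 7/(7+2) = 7/9.
Hence δ ≥ (7/9)^(1/3) ≈ 0.920.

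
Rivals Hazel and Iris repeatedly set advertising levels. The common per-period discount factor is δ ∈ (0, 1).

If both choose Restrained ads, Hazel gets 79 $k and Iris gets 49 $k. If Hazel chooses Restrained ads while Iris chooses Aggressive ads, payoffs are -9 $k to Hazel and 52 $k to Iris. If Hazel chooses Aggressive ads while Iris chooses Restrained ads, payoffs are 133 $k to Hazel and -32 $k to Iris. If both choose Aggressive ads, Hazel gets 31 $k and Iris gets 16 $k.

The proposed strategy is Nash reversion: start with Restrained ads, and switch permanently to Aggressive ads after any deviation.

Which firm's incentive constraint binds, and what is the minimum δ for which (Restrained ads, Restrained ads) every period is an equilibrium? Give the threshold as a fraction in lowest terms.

Hazel; δ ≥ 9/17

For Hazel: deviation gain 133−79 = 54, per-period punishment loss 79−31 = 48. IC gives δ ≥ 54/102 = 9/17.
For Iris: gain 3, loss 33 per period, so δ ≥ 3/36 = 1/12.
The tighter constraint is Hazel's, so cooperation needs δ ≥ 9/17.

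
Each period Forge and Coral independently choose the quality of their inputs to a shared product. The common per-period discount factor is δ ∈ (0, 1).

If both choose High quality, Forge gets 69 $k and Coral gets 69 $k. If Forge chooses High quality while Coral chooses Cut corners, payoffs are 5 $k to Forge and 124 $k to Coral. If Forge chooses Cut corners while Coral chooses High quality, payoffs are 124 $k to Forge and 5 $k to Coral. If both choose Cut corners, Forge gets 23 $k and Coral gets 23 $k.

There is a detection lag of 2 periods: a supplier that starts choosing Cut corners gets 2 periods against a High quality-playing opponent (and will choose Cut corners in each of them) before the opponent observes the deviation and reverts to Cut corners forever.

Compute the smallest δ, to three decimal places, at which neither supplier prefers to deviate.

0.738

The best deviation is to choose Cut corners for all 2 undetected periods, earning 124 each, then 23 forever once detected.
Deviation value: 124(1−δ^2)/(1−δ) + 23δ^2/(1−δ); cooperation value: 69/(1−δ).
IC: 69 ≥ 124(1−δ^2) + 23δ^2 = 124 − 101δ^2.
So δ^2 ≥ 55/101, giving δ ≥ (55/101)^(1/2) ≈ 0.738.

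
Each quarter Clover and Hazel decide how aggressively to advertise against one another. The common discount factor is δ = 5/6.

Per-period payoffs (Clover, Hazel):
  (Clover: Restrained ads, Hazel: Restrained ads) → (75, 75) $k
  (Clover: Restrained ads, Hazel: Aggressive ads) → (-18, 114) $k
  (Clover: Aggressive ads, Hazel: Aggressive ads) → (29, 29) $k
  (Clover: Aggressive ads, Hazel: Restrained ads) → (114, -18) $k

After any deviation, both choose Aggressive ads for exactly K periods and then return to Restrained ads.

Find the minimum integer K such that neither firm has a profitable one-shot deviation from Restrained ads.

Need Σ_{k=1}^{K} δ^k ≥ (114−75)/(75−29) = 0.8478 at δ = 5/6.
At K = 1 the sum is 0.8333 < 0.8478; at K = 2 it is 1.5278 ≥ 0.8478.
So the minimum punishment length is K = 2.

2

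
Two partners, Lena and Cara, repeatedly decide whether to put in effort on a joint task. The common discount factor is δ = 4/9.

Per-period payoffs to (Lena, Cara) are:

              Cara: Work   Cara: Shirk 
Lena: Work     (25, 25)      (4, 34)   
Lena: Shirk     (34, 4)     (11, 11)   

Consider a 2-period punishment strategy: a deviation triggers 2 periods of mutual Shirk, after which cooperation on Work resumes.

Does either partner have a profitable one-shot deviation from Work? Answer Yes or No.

IC: δ+…+δ^2 ≥ (34−25)/(25−11) = 9/14.
At δ = 4/9: partial sum = 0.6420 < 0.6429. Cooperation not sustainable.

Yes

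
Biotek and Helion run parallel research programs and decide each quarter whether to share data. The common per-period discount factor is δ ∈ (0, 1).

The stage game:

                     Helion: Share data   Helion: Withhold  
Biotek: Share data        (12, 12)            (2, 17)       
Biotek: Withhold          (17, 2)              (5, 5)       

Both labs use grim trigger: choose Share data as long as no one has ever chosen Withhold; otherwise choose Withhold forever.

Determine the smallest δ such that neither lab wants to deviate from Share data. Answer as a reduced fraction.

5/12

12/(1−δ) ≥ 17 + 5δ/(1−δ)
12 ≥ 17 − 12δ
δ ≥ 5/12.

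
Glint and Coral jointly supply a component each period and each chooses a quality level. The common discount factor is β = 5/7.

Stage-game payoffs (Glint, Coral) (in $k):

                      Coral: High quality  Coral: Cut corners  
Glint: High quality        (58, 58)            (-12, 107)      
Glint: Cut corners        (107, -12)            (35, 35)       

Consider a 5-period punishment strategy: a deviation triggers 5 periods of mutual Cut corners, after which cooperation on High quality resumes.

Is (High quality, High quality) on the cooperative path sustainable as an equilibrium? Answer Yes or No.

No

Comparing payoff streams over the 6 periods until play realigns: cooperate → 58(1+β+…+β^5); deviate → 107 + 35(β+…+β^5).
Cooperation is sustained iff (58−35)(β+…+β^5) ≥ 107−58.
β+…+β^5 = 5/7·(1−(5/7)^5)/(1−5/7) = 2.0352, and (107−58)/(58−35) = 2.1304.
2.0352 < 2.1304, so cooperation is not sustainable.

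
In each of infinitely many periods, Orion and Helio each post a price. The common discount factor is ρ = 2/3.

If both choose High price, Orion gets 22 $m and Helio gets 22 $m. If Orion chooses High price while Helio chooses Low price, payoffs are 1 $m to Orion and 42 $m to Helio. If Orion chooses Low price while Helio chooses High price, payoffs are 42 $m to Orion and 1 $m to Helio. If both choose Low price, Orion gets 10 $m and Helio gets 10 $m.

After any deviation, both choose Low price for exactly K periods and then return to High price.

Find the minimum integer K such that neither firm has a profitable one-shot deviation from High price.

5

IC: ρ(1−ρ^K)/(1−ρ) ≥ (42−22)/(22−10) = 5/3.
With ρ = 2/3: need 1 − ρ^K ≥ 5/3·(1−2/3)/(2/3), i.e. ρ^K ≤ 0.1667.
Since (2/3)^4 = 0.1975 and (2/3)^5 = 0.1317, the smallest such K is 5.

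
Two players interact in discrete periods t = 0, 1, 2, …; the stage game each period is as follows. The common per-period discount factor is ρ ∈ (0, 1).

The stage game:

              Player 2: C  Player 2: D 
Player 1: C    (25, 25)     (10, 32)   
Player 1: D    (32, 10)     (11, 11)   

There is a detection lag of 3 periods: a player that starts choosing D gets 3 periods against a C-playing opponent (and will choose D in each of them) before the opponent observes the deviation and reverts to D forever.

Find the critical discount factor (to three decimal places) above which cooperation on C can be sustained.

The best deviation is to choose D for all 3 undetected periods, earning 32 each, then 11 forever once detected.
Deviation value: 32(1−ρ^3)/(1−ρ) + 11ρ^3/(1−ρ); cooperation value: 25/(1−ρ).
IC: 25 ≥ 32(1−ρ^3) + 11ρ^3 = 32 − 21ρ^3.
So ρ^3 ≥ 7/21 = 1/3, giving ρ ≥ (1/3)^(1/3) ≈ 0.693.

0.693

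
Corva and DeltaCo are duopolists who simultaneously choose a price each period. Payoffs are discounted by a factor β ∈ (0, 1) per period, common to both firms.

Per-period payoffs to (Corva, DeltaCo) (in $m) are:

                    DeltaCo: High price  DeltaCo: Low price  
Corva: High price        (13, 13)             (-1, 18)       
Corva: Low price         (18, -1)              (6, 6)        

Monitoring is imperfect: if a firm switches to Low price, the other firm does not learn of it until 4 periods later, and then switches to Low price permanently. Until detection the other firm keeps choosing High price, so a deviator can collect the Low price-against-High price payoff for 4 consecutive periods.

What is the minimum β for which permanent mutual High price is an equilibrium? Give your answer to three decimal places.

0.803

The best deviation is to choose Low price for all 4 undetected periods, earning 18 each, then 6 forever once detected.
Deviation value: 18(1−β^4)/(1−β) + 6β^4/(1−β); cooperation value: 13/(1−β).
IC: 13 ≥ 18(1−β^4) + 6β^4 = 18 − 12β^4.
So β^4 ≥ 5/12, giving β ≥ (5/12)^(1/4) ≈ 0.803.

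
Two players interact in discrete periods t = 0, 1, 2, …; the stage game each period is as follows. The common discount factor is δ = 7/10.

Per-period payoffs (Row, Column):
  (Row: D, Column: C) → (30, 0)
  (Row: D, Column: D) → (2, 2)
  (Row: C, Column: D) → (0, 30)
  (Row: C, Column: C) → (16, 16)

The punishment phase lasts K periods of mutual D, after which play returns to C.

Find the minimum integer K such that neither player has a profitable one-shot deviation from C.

IC: δ(1−δ^K)/(1−δ) ≥ (30−16)/(16−2) = 1.
With δ = 7/10: need 1 − δ^K ≥ 1·(1−7/10)/(7/10), i.e. δ^K ≤ 0.5714.
Since (7/10)^1 = 0.7000 and (7/10)^2 = 0.4900, the smallest such K is 2.

2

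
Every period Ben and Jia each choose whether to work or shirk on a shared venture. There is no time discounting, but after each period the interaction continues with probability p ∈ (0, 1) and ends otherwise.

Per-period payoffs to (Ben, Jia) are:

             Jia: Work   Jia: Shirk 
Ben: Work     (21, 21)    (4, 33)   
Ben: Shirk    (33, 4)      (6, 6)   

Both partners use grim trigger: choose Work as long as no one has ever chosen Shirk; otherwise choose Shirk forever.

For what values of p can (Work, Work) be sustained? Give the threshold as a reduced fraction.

4/9

Expected cooperation value is 21 + p·21 + p²·21 + … = 21/(1−p); deviation gives 33 + p·6/(1−p).
21 ≥ 33(1−p) + 6p ⇒ 27p ≥ 12 ⇒ p ≥ 12/27 = 4/9.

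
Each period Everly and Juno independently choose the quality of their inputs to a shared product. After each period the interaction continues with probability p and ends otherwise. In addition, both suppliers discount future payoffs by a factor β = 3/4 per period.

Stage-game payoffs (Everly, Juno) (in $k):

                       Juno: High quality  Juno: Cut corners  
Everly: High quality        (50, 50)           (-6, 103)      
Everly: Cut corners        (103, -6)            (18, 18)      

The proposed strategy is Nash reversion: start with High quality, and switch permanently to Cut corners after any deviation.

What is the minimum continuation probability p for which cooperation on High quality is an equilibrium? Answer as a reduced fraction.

Expected continuation weight on next period's payoff is β·p = 3/4·p, which plays the role of the discount factor.
Cooperation requires 3/4·p ≥ (103−50)/(103−18) = 53/85, hence p ≥ 212/255.

212/255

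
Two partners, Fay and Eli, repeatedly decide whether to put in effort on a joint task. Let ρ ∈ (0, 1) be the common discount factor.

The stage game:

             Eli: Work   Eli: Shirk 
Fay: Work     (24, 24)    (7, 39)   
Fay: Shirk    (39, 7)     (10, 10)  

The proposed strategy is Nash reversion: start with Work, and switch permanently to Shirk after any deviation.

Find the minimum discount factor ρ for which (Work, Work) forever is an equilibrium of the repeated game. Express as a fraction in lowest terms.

Cooperation forever yields 24 each period: 24/(1−ρ).
Deviating yields 39 once, then 10 forever: 39 + 10ρ/(1−ρ).
No profitable deviation requires 24/(1−ρ) ≥ 39 + 10ρ/(1−ρ).
Multiplying by (1−ρ): 24 ≥ 39(1−ρ) + 10ρ = 39 − 29ρ.
So 29ρ ≥ 15, i.e. ρ ≥ 15/29.

15/29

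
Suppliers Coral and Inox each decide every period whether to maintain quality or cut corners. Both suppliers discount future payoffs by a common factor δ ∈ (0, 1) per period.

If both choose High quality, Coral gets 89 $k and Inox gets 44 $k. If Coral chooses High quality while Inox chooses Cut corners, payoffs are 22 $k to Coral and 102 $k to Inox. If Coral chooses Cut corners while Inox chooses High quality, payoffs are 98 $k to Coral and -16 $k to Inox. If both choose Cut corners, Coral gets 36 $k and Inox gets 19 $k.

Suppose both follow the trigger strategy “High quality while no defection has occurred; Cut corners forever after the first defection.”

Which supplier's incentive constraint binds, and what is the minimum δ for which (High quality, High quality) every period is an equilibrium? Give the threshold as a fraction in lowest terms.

Inox; δ ≥ 58/83

Coral: cooperation gives 89 each period; deviation gives 98 once then 36 forever.
  89/(1−δ) ≥ 98 + 36δ/(1−δ) ⇒ δ ≥ 9/62.
Inox: cooperation gives 44 each period; deviation gives 102 once then 19 forever.
  δ ≥ 58/83.
Both must hold, so the binding constraint is Inox's: δ ≥ 58/83.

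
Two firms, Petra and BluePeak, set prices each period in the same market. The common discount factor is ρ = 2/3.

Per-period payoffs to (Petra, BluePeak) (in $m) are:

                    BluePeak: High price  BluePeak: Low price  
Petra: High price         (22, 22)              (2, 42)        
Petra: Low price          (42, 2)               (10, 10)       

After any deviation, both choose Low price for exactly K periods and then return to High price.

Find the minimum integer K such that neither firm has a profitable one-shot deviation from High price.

Need Σ_{k=1}^{K} ρ^k ≥ (42−22)/(22−10) = 1.6667 at ρ = 2/3.
At K = 4 the sum is 1.6049 < 1.6667; at K = 5 it is 1.7366 ≥ 1.6667.
So the minimum punishment length is K = 5.

5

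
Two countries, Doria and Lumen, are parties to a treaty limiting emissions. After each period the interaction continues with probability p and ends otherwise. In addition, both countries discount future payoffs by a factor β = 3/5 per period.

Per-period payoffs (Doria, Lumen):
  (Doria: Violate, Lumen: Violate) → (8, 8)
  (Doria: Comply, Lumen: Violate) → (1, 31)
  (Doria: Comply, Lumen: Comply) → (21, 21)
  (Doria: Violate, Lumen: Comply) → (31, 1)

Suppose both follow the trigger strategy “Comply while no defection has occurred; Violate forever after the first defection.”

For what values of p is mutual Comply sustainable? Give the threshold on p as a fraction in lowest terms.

With continuation probability p and discount β, the effective per-period discount factor is βp.
Grim-trigger IC: βp ≥ (31−21)/(31−8) = 10/23.
So p ≥ (10/23)/(3/5) = 50/69.

50/69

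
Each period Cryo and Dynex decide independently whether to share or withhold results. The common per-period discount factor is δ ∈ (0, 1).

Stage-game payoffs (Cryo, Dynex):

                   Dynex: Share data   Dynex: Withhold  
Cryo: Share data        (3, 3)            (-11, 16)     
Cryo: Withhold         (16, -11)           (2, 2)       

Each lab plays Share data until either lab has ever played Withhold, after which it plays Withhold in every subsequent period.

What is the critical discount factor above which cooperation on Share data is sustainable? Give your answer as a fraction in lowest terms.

One-period gain from deviating is 16 − 3 = 13. The loss is 3 − 2 = 1 in every subsequent period, with present value 1·δ/(1−δ).
Deviation is unprofitable when 1·δ/(1−δ) ≥ 13, i.e. δ/(1−δ) ≥ 13.
Equivalently δ ≥ 13/(13+1) = 13/14.

13/14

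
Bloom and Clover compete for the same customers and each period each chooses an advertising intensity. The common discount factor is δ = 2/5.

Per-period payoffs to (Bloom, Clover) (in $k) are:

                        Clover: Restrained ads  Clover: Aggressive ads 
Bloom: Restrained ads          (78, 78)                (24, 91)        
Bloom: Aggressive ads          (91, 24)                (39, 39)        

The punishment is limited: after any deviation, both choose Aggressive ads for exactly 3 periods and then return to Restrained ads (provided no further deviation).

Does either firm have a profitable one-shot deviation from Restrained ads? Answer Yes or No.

A one-shot deviation gives 91 now, then 39 for 3 periods, then back to 78.
Gain from deviating: (91−78) today; loss: (78−39) in each of the next 3 periods.
No-deviation condition: (78−39)(δ+…+δ^3) ≥ 91−78, i.e. δ+…+δ^3 ≥ 1/3.
At δ = 2/5: δ+…+δ^3 = 0.6240 ≥ 0.3333.
So cooperation is sustainable.

No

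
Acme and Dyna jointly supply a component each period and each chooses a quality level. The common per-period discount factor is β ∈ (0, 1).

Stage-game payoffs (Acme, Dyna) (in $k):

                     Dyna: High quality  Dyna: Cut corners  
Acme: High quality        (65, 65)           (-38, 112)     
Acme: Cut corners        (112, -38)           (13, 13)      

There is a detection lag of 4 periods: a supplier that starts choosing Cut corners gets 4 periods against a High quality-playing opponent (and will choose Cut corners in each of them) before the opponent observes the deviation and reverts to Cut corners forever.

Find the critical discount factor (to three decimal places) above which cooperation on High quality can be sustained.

0.830

Deviating for the 4 undetected periods gains 112−65 = 47 per period over cooperation, then loses 65−13 = 52 per period forever once punishment starts.
Gain: 47(1 + β + … + β^3); loss: 52·β^4/(1−β).
No profitable deviation ⇔ 47(1−β^4) ≤ 52·β^4, i.e. β^4 ≥ 47/(47+52) = 47/99.
Hence β ≥ (47/99)^(1/4) ≈ 0.830.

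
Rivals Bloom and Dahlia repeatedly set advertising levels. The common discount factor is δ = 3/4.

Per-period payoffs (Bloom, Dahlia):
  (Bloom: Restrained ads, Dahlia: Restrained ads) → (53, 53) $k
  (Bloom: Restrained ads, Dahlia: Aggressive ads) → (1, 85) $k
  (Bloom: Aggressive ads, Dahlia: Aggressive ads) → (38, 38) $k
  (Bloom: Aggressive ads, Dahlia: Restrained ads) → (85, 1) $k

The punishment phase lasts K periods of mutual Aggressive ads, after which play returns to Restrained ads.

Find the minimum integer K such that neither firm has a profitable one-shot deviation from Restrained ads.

5

IC: δ(1−δ^K)/(1−δ) ≥ (85−53)/(53−38) = 32/15.
With δ = 3/4: need 1 − δ^K ≥ 32/15·(1−3/4)/(3/4), i.e. δ^K ≤ 0.2889.
Since (3/4)^4 = 0.3164 and (3/4)^5 = 0.2373, the smallest such K is 5.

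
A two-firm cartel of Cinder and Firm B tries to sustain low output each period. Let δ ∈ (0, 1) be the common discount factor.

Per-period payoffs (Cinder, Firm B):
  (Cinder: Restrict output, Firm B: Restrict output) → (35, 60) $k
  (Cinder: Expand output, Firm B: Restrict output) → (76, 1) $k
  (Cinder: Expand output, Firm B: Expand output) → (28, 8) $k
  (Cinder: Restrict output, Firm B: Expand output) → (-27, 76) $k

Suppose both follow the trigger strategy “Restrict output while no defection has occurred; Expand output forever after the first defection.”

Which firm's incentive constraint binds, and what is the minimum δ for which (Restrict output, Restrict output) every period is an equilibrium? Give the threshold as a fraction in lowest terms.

Cinder; δ ≥ 41/48

Cinder: cooperation gives 35 each period; deviation gives 76 once then 28 forever.
  35/(1−δ) ≥ 76 + 28δ/(1−δ) ⇒ δ ≥ 41/48.
Firm B: cooperation gives 60 each period; deviation gives 76 once then 8 forever.
  δ ≥ 16/68 = 4/17.
Both must hold, so the binding constraint is Cinder's: δ ≥ 41/48.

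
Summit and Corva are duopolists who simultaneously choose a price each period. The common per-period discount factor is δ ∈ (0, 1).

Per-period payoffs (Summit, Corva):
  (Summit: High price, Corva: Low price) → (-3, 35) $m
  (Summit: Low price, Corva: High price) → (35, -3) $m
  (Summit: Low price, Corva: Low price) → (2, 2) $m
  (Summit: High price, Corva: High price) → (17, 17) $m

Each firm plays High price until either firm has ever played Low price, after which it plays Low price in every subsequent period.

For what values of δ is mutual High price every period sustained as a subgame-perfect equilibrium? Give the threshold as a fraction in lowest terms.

17/(1−δ) ≥ 35 + 2δ/(1−δ)
17 ≥ 35 − 33δ
δ ≥ 18/33 = 6/11.

6/11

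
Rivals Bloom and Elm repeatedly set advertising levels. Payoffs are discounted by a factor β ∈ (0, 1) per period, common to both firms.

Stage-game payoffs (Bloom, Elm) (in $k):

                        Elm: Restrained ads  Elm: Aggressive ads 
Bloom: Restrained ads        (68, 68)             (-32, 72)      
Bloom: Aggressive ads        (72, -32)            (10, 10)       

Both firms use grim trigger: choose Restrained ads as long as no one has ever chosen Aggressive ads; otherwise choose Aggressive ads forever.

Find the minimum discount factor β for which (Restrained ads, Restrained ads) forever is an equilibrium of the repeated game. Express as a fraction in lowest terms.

68/(1−β) ≥ 72 + 10β/(1−β)
68 ≥ 72 − 62β
β ≥ 4/62 = 2/31.

2/31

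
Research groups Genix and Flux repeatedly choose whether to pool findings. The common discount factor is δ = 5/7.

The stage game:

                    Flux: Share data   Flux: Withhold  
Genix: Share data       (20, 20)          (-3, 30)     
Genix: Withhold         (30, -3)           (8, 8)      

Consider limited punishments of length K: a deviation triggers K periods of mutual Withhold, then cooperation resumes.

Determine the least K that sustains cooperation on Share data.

2

IC: δ(1−δ^K)/(1−δ) ≥ (30−20)/(20−8) = 5/6.
With δ = 5/7: need 1 − δ^K ≥ 5/6·(1−5/7)/(5/7), i.e. δ^K ≤ 0.6667.
Since (5/7)^1 = 0.7143 and (5/7)^2 = 0.5102, the smallest such K is 2.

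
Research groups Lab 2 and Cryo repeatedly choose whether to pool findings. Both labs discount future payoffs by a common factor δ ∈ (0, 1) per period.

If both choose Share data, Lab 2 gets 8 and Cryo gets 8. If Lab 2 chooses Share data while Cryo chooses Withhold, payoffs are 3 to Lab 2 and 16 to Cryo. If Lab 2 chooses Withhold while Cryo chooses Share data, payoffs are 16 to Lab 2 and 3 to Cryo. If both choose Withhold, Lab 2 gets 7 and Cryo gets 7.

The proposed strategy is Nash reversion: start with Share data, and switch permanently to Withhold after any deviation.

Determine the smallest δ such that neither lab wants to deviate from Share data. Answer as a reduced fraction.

8/(1−δ) ≥ 16 + 7δ/(1−δ)
8 ≥ 16 − 9δ
δ ≥ 8/9.

8/9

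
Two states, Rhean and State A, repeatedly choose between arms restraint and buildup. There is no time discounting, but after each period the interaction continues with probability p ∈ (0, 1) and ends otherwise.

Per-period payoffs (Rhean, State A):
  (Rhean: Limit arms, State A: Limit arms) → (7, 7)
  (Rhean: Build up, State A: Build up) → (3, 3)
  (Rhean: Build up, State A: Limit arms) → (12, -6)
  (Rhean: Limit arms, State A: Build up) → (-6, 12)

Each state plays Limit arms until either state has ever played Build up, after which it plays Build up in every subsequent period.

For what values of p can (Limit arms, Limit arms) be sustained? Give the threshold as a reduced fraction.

With no time discounting, the continuation probability p plays the role of the discount factor.
Grim-trigger IC: 7/(1−p) ≥ 12 + 3p/(1−p) ⇒ p ≥ (12−7)/(12−3) = 5/9.

5/9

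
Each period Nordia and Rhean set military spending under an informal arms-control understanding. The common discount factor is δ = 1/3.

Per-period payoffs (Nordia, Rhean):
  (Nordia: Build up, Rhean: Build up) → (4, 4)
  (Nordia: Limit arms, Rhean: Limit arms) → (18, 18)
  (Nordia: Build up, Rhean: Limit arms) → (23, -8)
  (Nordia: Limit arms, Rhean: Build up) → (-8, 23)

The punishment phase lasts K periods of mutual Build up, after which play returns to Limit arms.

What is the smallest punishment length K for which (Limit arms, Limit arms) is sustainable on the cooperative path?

2

No profitable deviation requires (18−4)(δ+…+δ^K) ≥ 23−18, i.e. δ+…+δ^K ≥ 5/14 ≈ 0.3571.
With δ = 1/3, the partial sums are K=1: 0.3333, K=2: 0.4444.
K = 2 is the first length at which the sum reaches 0.3571.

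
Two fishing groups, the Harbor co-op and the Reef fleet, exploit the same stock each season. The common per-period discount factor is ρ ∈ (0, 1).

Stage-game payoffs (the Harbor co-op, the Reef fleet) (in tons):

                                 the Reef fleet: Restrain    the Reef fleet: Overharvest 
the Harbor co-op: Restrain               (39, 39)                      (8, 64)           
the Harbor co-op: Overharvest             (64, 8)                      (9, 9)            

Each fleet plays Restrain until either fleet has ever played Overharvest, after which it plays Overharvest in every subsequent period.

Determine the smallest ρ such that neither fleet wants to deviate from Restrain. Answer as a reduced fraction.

5/11

Cooperation forever yields 39 each period: 39/(1−ρ).
Deviating yields 64 once, then 9 forever: 64 + 9ρ/(1−ρ).
No profitable deviation requires 39/(1−ρ) ≥ 64 + 9ρ/(1−ρ).
Multiplying by (1−ρ): 39 ≥ 64(1−ρ) + 9ρ = 64 − 55ρ.
So 55ρ ≥ 25, i.e. ρ ≥ 25/55 = 5/11.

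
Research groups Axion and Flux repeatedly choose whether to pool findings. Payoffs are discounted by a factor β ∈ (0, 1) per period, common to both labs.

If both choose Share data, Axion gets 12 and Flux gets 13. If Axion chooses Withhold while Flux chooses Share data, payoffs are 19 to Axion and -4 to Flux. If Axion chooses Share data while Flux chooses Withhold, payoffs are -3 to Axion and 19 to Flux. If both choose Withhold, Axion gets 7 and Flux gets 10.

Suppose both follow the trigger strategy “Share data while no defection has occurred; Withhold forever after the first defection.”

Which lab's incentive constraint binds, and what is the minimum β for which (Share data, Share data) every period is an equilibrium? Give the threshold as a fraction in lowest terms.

Flux; β ≥ 2/3

For Axion: deviation gain 19−12 = 7, per-period punishment loss 12−7 = 5. IC gives β ≥ 7/12.
For Flux: gain 6, loss 3 per period, so β ≥ 6/9 = 2/3.
The tighter constraint is Flux's, so cooperation needs β ≥ 2/3.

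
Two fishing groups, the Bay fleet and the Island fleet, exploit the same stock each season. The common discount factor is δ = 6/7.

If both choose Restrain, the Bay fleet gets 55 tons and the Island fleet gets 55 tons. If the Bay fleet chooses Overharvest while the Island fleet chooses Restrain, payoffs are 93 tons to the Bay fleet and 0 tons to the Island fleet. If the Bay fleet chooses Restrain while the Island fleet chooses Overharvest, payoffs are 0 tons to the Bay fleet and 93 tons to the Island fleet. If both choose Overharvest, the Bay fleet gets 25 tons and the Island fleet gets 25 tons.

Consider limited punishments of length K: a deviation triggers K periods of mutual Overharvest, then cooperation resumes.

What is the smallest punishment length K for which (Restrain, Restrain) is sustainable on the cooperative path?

2

No profitable deviation requires (55−25)(δ+…+δ^K) ≥ 93−55, i.e. δ+…+δ^K ≥ 19/15 ≈ 1.2667.
With δ = 6/7, the partial sums are K=1: 0.8571, K=2: 1.5918.
K = 2 is the first length at which the sum reaches 1.2667.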